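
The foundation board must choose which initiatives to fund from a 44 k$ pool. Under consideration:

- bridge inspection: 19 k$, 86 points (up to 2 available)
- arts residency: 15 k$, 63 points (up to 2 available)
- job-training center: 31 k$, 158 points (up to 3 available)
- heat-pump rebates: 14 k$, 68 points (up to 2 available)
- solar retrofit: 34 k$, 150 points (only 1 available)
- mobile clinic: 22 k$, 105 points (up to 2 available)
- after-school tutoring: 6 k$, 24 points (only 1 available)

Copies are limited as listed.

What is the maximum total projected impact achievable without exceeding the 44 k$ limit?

A density-first pass picks job-training center + after-school tutoring — 182 at 37 k$.
The 37 k$ tied up in job-training center and after-school tutoring is better spent on 2×mobile clinic — total rises to 210 (44 k$).

210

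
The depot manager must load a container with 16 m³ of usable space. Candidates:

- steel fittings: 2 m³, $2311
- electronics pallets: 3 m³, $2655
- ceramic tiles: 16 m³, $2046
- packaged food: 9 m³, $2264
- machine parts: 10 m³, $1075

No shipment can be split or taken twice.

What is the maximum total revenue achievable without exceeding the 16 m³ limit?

7230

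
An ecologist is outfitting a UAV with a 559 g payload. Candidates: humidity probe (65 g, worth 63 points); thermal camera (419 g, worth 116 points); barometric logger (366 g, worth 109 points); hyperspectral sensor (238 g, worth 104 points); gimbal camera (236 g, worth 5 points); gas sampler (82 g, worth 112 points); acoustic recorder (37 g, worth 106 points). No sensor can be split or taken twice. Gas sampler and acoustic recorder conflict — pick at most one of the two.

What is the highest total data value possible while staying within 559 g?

285

Best packing: humidity probe + thermal camera + acoustic recorder — 521 g, 285 total.
Nothing else feasible within 559 g beats 285.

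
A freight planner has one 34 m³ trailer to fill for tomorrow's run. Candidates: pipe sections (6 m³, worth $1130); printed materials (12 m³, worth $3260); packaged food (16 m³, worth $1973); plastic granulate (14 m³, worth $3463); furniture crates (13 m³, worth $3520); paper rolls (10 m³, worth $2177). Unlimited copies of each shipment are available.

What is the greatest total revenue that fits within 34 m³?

2×printed materials + paper rolls uses 34 of the 34 m³ and totals 8697.

8697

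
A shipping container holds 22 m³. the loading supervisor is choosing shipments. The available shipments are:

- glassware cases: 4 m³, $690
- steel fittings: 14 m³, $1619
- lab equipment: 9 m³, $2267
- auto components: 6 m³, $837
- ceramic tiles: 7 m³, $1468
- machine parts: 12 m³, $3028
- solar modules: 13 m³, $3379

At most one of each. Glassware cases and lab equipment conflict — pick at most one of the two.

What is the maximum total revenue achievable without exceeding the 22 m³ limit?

5646

Lab equipment + solar modules uses 22 of the 22 m³ and totals 5646.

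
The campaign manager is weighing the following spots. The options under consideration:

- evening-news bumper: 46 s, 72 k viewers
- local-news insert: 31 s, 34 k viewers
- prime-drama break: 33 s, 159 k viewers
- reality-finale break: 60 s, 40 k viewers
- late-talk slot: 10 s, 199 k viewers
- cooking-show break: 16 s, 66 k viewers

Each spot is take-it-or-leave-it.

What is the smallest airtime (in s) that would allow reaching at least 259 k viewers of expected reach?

Need the lightest bundle worth ≥ 259.
late-talk slot + cooking-show break: 265 expected reach at 26 s.
Below 26 s the best achievable stays under 259.

26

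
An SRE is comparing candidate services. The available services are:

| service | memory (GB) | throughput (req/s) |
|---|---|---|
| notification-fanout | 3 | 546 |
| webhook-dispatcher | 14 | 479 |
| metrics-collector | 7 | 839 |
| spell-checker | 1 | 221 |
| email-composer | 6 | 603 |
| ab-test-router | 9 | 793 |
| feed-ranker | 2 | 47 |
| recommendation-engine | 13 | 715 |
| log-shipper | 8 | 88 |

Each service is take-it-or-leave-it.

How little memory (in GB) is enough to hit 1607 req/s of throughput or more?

13

Need the lightest bundle worth ≥ 1607.
Taking notification-fanout + metrics-collector + spell-checker + feed-ranker gives 1653 (≥ 1607) for 13 GB.
Below 13 GB the best achievable stays under 1607.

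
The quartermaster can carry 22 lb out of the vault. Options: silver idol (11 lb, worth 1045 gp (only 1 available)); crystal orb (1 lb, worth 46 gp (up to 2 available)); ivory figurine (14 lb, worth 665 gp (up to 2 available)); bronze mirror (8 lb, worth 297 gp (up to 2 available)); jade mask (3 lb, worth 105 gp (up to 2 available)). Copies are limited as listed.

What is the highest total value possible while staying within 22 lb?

The ratio heuristic lands on silver idol + 2×crystal orb + bronze mirror (1434) but leaves 1 lb idle.
Dropping 2×crystal orb frees 2 lb; slotting in jade mask (3 lb) lifts the total to 1447 at 22 lb.

1447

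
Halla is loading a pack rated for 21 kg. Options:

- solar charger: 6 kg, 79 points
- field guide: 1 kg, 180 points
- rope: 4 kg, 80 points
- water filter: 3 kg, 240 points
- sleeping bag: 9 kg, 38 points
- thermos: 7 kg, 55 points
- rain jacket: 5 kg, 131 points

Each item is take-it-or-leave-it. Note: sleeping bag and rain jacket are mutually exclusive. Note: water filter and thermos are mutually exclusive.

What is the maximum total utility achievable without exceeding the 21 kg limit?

710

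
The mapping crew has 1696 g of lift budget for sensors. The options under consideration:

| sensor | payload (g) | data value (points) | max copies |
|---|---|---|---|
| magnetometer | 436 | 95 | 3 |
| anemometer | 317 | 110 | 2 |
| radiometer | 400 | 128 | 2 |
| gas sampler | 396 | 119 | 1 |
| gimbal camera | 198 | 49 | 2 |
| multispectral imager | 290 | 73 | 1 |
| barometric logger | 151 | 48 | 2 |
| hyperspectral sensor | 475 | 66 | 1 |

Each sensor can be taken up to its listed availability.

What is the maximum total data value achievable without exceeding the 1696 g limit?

533

Taking the top-ratio sensors first gives 2×anemometer + 2×radiometer + barometric logger for 524 (1585 g).
Replace anemometer with gas sampler: the trade gains 9 net, giving 533 at 1664 g.
Every other selection either busts 1696 g or exceeds an availability limit or fails to beat 533.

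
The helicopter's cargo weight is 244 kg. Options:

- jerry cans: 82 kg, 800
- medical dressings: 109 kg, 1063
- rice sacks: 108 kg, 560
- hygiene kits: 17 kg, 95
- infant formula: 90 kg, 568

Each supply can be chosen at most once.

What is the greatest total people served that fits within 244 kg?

Density check — jerry cans 9.76, medical dressings 9.75, infant formula 6.31 are the best per kg.
Jerry cans + medical dressings + hygiene kits uses 208 of the 244 kg and totals 1958.
The spare 36 kg is too small for any remaining supply, and no exchange beats 1958.

1958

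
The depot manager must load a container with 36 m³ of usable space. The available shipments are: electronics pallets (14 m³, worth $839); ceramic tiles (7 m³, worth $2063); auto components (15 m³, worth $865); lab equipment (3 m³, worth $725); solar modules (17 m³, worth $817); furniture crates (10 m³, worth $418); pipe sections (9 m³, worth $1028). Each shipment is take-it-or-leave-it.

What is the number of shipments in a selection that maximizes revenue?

The maximum revenue within 36 m³ is 4681.
For example ceramic tiles + auto components + lab equipment + pipe sections achieves it, using 34 m³.
Every optimal selection uses 4 shipments.

4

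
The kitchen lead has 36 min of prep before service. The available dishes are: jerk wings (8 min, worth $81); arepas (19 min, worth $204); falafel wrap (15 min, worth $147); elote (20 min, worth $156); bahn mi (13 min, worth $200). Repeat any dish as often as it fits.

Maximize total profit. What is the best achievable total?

Taking jerk wings + 2×bahn mi: 34 min used, 481 in profit.
Nothing else within 36 min beats 481.

481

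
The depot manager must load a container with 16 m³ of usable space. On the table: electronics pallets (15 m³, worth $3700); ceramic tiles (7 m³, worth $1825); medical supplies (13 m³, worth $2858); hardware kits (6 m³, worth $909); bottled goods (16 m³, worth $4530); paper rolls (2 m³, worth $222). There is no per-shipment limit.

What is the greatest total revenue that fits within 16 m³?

The ratio ordering already packs tightly: bottled goods, 16 m³, 4530.
Every other selection either busts 16 m³ or fails to beat 4530.

4530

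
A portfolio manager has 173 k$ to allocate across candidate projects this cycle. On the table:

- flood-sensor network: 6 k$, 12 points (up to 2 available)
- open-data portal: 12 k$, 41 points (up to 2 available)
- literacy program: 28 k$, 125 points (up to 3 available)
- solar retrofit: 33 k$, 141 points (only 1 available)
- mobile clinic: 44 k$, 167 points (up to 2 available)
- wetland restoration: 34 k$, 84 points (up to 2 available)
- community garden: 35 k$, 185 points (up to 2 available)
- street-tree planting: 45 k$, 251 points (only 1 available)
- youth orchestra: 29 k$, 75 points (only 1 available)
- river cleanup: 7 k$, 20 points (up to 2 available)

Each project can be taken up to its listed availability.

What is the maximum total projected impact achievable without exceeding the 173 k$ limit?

2×literacy program + 2×community garden + street-tree planting uses 171 of the 173 k$ and totals 871.

871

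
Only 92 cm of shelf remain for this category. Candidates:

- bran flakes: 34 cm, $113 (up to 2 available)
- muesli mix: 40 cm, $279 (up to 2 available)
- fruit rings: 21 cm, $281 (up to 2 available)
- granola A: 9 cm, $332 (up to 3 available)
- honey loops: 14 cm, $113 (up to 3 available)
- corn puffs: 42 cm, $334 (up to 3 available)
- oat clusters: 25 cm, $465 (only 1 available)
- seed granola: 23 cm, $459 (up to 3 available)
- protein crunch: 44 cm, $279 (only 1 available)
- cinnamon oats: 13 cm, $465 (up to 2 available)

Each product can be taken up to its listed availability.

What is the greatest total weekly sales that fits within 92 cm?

2518

By weekly sales per cm: granola A 36.89, cinnamon oats 35.77, seed granola 19.96 lead.
A density-first pass picks 3×granola A + honey loops + seed granola + 2×cinnamon oats — 2498 at 90 cm.
Dropping granola A and honey loops frees 23 cm; slotting in oat clusters (25 cm) lifts the total to 2518 at 92 cm.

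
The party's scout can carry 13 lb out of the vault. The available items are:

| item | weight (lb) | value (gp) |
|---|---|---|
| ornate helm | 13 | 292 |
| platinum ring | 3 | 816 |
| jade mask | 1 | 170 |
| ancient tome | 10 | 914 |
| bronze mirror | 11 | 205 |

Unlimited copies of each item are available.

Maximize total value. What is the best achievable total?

Ranking by ratio (value/lb): platinum ring 272.00, jade mask 170.00, ancient tome 91.40.
4×platinum ring + jade mask uses 13 of the 13 lb and totals 3434.
Every other selection either busts 13 lb or fails to beat 3434.

3434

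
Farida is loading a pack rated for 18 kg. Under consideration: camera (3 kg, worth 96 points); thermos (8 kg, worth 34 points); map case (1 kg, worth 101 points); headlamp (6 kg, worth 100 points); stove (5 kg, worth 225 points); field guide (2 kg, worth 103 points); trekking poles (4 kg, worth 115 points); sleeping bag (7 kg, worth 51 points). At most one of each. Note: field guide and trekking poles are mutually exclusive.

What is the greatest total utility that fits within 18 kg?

625

Ranking by ratio (utility/kg): map case 101.00, field guide 51.50, stove 45.00, camera 32.00.
Best packing: camera + map case + headlamp + stove + field guide — 17 kg, 625 total.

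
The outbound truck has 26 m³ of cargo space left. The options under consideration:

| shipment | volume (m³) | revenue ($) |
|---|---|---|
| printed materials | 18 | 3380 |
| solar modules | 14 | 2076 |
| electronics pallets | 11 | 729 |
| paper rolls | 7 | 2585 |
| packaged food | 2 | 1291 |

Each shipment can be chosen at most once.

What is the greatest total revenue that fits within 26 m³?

Ranking by ratio (revenue/m³): packaged food 645.50, paper rolls 369.29, printed materials 187.78.
Taking the top-ratio shipments first gives solar modules + paper rolls + packaged food for 5952 (23 m³).
Replace solar modules and packaged food with printed materials: the trade gains 13 net, giving 5965 at 25 m³.
No other feasible combination exceeds 5965.

5965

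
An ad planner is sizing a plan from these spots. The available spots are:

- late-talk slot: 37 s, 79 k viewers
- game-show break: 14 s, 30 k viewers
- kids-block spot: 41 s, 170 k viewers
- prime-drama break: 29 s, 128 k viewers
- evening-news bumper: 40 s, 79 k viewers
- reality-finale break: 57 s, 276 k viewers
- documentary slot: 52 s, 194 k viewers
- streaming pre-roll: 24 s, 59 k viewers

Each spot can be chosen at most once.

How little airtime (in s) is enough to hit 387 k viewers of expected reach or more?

86

Look for the lowest-airtime combination reaching 387.
Taking prime-drama break + reality-finale break gives 404 (≥ 387) for 86 s.
Below 86 s the best achievable stays under 387.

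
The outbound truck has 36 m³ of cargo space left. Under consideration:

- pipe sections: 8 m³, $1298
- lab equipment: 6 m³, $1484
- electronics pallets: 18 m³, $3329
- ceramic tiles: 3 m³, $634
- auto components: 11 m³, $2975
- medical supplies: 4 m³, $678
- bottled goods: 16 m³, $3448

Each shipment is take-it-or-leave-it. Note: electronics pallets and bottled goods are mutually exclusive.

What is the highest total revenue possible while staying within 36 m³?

8541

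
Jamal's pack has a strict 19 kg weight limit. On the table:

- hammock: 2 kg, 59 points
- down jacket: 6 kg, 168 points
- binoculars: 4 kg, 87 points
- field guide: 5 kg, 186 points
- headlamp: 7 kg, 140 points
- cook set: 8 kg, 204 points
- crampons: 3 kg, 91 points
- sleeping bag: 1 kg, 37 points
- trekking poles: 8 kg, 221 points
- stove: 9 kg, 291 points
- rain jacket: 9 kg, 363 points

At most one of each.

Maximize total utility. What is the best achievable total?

The ratio heuristic lands on field guide + crampons + sleeping bag + rain jacket (677) but leaves 1 kg idle.
The 1 kg tied up in sleeping bag is better spent on hammock — total rises to 699 (19 kg).
That's the maximum — no swap from here does better than 699.

699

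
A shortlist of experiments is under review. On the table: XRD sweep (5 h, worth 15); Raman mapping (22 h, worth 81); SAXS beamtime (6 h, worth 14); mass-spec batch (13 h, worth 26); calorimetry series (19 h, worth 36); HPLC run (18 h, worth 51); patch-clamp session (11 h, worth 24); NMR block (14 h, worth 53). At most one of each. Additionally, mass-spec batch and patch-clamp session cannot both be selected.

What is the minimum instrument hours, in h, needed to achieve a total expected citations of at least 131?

36

Look for the lowest-instrument combination reaching 131.
Raman mapping + NMR block reaches 134 using 36 h.
No combination under 36 h hits 131.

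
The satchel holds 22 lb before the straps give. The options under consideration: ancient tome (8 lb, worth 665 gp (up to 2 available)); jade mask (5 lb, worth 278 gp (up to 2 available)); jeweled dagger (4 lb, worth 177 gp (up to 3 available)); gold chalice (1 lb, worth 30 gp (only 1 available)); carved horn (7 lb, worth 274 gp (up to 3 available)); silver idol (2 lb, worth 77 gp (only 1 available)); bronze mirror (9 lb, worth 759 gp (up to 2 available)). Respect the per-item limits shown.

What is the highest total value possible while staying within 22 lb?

1702

Ranking by ratio (value/lb): bronze mirror 84.33, ancient tome 83.12, jade mask 55.60, jeweled dagger 44.25.
Greedy by ratio would take jeweled dagger + 2×bronze mirror: 22 lb used, total 1695.
Dropping jeweled dagger and bronze mirror frees 13 lb; slotting in ancient tome + jade mask (13 lb) lifts the total to 1702 at 22 lb.
That's the maximum — no swap from here does better than 1702.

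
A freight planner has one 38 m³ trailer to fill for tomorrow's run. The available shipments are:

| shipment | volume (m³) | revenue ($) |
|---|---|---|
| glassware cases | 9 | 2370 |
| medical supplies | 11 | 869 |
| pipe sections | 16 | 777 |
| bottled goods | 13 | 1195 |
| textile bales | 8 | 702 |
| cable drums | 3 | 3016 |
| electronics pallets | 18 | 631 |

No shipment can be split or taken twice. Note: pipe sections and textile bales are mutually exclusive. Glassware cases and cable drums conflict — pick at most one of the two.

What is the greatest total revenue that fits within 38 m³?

By revenue per m³: cable drums 1005.33, glassware cases 263.33, bottled goods 91.92, textile bales 87.75 lead.
Medical supplies + bottled goods + textile bales + cable drums uses 35 of the 38 m³ and totals 5782.
Nothing else feasible within 38 m³ beats 5782.

5782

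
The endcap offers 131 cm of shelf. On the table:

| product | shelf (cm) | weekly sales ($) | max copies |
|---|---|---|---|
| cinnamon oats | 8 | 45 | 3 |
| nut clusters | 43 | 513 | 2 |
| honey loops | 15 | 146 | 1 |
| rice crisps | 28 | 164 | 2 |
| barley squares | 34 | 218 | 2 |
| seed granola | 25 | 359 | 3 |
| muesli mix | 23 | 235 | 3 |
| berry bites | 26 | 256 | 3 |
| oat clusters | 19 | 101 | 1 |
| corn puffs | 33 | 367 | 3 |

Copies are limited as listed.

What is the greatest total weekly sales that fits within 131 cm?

Density check — seed granola 14.36, nut clusters 11.93, corn puffs 11.12, muesli mix 10.22 are the best per cm.
Greedy by ratio would take cinnamon oats + nut clusters + 3×seed granola: 126 cm used, total 1635.
The 51 cm tied up in cinnamon oats and nut clusters is better spent on muesli mix + corn puffs — total rises to 1679 (131 cm).
Every other selection either busts 131 cm or exceeds an availability limit or fails to beat 1679.

1679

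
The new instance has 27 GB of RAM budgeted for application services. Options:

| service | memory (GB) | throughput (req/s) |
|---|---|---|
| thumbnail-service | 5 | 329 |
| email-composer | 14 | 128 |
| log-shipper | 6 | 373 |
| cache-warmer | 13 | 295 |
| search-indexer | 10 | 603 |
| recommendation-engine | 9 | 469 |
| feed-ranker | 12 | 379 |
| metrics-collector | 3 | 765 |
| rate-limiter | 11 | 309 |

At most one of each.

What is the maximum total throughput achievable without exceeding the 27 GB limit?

2166

By throughput per GB: metrics-collector 255.00, thumbnail-service 65.80, log-shipper 62.17, search-indexer 60.30 lead.
Filling by ratio: thumbnail-service + log-shipper + search-indexer + metrics-collector for 2070, with 3 GB left unused.
Replace log-shipper with recommendation-engine: the trade gains 96 net, giving 2166 at 27 GB.
Next best is thumbnail-service + log-shipper + search-indexer + metrics-collector at 2070 (24 GB) — short by 96.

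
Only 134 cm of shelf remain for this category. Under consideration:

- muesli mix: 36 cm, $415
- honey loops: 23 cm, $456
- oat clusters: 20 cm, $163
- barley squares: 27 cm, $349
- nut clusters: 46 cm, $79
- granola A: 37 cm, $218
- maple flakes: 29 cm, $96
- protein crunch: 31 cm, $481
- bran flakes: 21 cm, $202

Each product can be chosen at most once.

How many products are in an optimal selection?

5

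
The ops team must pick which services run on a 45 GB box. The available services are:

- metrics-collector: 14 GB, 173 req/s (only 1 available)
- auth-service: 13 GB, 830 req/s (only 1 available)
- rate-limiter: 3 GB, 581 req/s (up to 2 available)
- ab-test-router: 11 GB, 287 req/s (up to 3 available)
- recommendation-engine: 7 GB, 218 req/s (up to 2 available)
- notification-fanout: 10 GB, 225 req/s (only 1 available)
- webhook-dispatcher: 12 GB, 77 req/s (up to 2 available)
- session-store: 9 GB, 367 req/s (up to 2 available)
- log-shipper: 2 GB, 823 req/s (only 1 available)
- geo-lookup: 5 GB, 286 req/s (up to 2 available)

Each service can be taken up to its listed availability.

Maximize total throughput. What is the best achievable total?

3835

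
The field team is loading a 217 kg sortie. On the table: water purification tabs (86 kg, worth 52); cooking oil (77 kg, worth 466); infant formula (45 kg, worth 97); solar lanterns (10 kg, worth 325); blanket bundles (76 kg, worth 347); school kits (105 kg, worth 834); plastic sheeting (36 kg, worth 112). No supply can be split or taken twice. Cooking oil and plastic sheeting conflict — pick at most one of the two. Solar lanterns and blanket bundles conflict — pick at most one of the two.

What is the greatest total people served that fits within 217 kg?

Density check — solar lanterns 32.50, school kits 7.94, cooking oil 6.05 are the best per kg.
The ratio ordering already packs tightly: cooking oil + solar lanterns + school kits, 192 kg, 1625.
The closest alternative, infant formula + solar lanterns + school kits + plastic sheeting, reaches only 1368.

1625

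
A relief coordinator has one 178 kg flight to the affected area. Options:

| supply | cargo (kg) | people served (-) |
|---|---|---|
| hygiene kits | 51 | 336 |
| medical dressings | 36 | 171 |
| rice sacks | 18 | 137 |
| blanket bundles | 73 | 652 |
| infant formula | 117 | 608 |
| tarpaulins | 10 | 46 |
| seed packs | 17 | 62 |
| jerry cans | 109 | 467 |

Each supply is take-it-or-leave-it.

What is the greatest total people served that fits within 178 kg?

1296

Hygiene kits + medical dressings + rice sacks + blanket bundles uses 178 of the 178 kg and totals 1296.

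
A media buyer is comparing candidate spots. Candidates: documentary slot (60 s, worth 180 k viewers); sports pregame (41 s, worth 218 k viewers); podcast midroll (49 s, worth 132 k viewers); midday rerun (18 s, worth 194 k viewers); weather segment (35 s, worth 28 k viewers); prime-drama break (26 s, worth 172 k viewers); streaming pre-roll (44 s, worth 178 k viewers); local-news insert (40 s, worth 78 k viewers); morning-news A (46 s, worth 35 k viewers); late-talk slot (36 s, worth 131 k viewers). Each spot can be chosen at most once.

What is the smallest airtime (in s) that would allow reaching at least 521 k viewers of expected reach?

85

Look for the lowest-airtime combination reaching 521.
sports pregame + midday rerun + prime-drama break: 584 expected reach at 85 s.
Any bundle with less than 85 s falls short of 521.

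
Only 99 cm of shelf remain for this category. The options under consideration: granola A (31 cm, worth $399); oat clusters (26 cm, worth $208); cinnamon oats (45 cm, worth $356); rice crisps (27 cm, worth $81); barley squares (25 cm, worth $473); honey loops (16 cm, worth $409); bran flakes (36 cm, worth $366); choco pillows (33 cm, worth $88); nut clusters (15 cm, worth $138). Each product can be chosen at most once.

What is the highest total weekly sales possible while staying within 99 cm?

1489

The ratio heuristic lands on granola A + barley squares + honey loops + nut clusters (1419) but leaves 12 cm idle.
The 15 cm tied up in nut clusters is better spent on oat clusters — total rises to 1489 (98 cm).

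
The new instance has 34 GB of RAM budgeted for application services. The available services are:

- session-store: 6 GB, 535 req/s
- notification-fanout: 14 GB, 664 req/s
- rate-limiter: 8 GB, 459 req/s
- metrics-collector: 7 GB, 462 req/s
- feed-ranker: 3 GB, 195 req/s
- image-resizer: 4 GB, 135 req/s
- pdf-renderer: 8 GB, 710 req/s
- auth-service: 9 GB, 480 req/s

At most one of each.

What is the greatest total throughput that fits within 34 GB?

2382

Taking the top-ratio services first gives session-store + rate-limiter + metrics-collector + feed-ranker + pdf-renderer for 2361 (32 GB).
The 8 GB tied up in rate-limiter is better spent on auth-service — total rises to 2382 (33 GB).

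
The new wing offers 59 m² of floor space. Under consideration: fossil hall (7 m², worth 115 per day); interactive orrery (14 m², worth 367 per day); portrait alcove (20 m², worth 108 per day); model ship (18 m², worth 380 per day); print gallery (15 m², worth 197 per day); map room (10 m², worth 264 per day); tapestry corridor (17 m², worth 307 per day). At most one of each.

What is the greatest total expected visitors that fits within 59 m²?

1318

Taking interactive orrery + model ship + map room + tapestry corridor: 59 m² used, 1318 in expected visitors.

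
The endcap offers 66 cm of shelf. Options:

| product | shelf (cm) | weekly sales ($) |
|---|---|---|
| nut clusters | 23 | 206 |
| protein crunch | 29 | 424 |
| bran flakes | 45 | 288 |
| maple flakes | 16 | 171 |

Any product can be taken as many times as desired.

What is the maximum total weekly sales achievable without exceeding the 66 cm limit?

848

Taking 2×protein crunch: 58 cm used, 848 in weekly sales.
Every other selection either busts 66 cm or fails to beat 848.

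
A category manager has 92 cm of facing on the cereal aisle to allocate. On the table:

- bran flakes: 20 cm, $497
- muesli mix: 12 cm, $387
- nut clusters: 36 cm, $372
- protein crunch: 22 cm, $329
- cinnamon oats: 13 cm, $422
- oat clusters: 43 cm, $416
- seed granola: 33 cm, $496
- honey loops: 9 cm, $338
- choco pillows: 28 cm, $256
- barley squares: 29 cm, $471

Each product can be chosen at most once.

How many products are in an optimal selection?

5

The maximum weekly sales within 92 cm is 2140.
For example bran flakes + muesli mix + cinnamon oats + seed granola + honey loops achieves it, using 87 cm.
Any selection reaching 2140 contains exactly 5 products.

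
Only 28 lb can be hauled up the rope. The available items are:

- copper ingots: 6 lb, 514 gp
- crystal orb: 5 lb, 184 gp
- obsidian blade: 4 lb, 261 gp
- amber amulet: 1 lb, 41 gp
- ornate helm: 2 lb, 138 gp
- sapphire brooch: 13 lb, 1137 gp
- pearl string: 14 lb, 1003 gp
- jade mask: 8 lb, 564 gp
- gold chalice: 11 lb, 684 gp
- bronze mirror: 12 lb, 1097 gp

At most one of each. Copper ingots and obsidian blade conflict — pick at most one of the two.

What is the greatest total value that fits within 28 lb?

Taking amber amulet + ornate helm + sapphire brooch + bronze mirror: 28 lb used, 2413 in value.

2413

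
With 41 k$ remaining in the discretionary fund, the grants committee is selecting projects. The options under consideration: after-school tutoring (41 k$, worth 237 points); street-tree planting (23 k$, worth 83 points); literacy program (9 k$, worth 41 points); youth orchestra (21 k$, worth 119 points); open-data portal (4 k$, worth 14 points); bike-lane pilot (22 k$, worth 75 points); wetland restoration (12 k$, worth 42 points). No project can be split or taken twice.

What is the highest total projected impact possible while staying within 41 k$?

By projected impact per k$: after-school tutoring 5.78, youth orchestra 5.67, literacy program 4.56, street-tree planting 3.61 lead.
Taking after-school tutoring: 41 k$ used, 237 in projected impact.

237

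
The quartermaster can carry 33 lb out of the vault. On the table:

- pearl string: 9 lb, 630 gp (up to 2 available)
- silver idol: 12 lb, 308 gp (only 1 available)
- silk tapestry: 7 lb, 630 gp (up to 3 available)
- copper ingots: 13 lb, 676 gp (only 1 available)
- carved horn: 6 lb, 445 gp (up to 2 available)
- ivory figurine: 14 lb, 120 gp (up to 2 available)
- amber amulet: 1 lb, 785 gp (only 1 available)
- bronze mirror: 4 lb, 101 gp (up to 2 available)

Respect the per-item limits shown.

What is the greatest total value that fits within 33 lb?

3305

The ratio heuristic lands on 3×silk tapestry + carved horn + amber amulet + bronze mirror (3221) but leaves 1 lb idle.
Replace carved horn and bronze mirror with pearl string: the trade gains 84 net, giving 3305 at 31 lb.
Every other selection either busts 33 lb or exceeds an availability limit or fails to beat 3305.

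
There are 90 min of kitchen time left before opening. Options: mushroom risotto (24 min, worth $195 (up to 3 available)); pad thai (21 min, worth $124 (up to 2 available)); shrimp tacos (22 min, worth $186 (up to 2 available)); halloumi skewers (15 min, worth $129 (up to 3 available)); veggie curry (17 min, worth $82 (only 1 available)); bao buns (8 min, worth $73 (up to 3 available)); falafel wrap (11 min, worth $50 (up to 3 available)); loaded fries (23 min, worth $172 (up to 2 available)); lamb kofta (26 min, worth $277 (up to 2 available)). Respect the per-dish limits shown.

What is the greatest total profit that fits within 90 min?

886

Greedy by ratio would take 3×bao buns + falafel wrap + 2×lamb kofta: 87 min used, total 823.
The 19 min tied up in bao buns and falafel wrap is better spent on shrimp tacos — total rises to 886 (90 min).
Nothing else within 90 min beats 886.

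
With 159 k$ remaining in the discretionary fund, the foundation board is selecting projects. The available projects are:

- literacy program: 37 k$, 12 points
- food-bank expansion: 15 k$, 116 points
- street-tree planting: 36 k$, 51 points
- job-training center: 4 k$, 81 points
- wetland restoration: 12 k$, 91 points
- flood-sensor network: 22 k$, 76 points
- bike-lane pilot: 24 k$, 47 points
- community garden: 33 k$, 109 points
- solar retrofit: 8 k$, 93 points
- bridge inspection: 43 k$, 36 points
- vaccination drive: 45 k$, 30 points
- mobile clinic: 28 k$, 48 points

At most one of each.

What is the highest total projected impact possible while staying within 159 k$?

Ranking by ratio (projected impact/k$): job-training center 20.25, solar retrofit 11.62, food-bank expansion 7.73.
Greedy by ratio would take food-bank expansion + job-training center + wetland restoration + flood-sensor network + bike-lane pilot + community garden + solar retrofit + mobile clinic: 146 k$ used, total 661.
Replace bike-lane pilot with street-tree planting: the trade gains 4 net, giving 665 at 158 k$.
Nothing else within 159 k$ beats 665.

665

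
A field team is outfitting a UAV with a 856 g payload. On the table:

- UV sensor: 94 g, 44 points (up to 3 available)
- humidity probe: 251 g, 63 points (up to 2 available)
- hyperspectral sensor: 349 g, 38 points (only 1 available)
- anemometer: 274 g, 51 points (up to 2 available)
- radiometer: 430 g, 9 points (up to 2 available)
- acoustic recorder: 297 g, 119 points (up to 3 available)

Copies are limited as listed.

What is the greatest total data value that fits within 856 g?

326

Filling by ratio: 3×UV sensor + humidity probe + acoustic recorder for 314, with 26 g left unused.
The 345 g tied up in UV sensor and humidity probe is better spent on acoustic recorder — total rises to 326 (782 g).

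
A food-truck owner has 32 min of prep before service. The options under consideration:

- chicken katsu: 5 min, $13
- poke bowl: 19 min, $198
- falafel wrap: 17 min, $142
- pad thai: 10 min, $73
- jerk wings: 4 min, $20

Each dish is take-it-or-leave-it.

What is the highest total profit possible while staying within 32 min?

271

The ratio ordering already packs tightly: poke bowl + pad thai, 29 min, 271.
Nothing else within 32 min beats 271.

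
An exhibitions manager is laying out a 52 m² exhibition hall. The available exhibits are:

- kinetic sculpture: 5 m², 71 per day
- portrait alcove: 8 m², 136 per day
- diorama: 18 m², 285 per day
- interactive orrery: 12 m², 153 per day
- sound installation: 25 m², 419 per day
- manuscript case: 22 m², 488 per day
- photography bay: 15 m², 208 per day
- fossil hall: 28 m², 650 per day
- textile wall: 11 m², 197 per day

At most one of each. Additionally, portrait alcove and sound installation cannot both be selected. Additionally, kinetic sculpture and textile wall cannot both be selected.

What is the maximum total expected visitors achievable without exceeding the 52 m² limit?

1138

Manuscript case + fossil hall uses 50 of the 52 m² and totals 1138.
Next best is kinetic sculpture + diorama + fossil hall at 1006 (51 m²) — short by 132.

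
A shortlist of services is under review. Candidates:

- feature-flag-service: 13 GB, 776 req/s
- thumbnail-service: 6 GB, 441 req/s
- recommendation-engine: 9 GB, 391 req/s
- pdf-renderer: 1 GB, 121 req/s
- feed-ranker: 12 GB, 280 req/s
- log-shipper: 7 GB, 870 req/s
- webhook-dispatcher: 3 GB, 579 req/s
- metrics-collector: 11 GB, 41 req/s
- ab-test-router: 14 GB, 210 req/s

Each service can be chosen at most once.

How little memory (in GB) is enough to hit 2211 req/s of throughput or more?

Need the lightest bundle worth ≥ 2211.
feature-flag-service + log-shipper + webhook-dispatcher reaches 2225 using 23 GB.
No combination under 23 GB hits 2211.

23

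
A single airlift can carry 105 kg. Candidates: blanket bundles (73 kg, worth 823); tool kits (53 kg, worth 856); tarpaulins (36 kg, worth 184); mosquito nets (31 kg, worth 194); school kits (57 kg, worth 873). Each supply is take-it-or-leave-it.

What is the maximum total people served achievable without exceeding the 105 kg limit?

1067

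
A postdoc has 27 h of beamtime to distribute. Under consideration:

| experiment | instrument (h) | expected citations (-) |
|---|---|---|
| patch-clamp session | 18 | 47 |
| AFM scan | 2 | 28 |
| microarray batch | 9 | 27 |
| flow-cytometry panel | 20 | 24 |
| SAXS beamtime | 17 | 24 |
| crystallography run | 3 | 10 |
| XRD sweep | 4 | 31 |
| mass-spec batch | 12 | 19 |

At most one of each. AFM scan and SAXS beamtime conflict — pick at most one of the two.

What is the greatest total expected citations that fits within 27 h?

116

Ranking by ratio (expected citations/h): AFM scan 14.00, XRD sweep 7.75, crystallography run 3.33, microarray batch 3.00.
Filling by ratio: AFM scan + microarray batch + crystallography run + XRD sweep for 96, with 9 h left unused.
Dropping microarray batch frees 9 h; slotting in patch-clamp session (18 h) lifts the total to 116 at 27 h.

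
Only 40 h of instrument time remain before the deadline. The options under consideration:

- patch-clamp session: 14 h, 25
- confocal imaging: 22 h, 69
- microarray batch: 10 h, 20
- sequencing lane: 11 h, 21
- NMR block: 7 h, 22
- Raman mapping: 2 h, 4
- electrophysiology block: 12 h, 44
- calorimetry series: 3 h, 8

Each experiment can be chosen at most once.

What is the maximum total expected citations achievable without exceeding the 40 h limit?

125

Taking the top-ratio experiments first gives microarray batch + NMR block + Raman mapping + electrophysiology block + calorimetry series for 98 (34 h).
Replace microarray batch and NMR block with confocal imaging: the trade gains 27 net, giving 125 at 39 h.
The closest alternative, confocal imaging + electrophysiology block + calorimetry series, reaches only 121.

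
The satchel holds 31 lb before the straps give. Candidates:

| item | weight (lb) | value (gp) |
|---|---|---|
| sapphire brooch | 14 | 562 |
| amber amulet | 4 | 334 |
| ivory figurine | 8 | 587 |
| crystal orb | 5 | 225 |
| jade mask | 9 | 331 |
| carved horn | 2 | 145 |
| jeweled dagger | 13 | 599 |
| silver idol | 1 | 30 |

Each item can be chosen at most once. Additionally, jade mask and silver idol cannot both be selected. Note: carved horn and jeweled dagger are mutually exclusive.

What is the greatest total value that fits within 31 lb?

1775

By value per lb: amber amulet 83.50, ivory figurine 73.38, carved horn 72.50 lead.
Best packing: amber amulet + ivory figurine + crystal orb + jeweled dagger + silver idol — 31 lb, 1775 total.
Nothing else feasible within 31 lb beats 1775.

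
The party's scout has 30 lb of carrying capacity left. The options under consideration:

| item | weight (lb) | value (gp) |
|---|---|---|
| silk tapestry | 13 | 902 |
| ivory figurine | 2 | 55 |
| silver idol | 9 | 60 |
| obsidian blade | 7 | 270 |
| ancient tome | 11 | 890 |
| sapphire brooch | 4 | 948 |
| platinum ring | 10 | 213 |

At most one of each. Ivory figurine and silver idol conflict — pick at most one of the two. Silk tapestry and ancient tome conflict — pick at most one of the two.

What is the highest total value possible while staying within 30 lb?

Silk tapestry + ivory figurine + obsidian blade + sapphire brooch uses 26 of the 30 lb and totals 2175.
Runner-up ivory figurine + obsidian blade + ancient tome + sapphire brooch tops out at 2163.

2175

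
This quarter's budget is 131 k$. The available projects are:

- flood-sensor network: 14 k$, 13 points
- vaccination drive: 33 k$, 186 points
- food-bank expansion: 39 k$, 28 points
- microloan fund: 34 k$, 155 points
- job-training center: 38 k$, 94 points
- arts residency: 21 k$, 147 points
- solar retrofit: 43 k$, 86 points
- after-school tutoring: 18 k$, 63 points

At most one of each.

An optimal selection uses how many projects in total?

4

Best achievable projected impact is 582.
One optimal bundle: vaccination drive + microloan fund + job-training center + arts residency (126 k$).
Every optimal selection uses 4 projects.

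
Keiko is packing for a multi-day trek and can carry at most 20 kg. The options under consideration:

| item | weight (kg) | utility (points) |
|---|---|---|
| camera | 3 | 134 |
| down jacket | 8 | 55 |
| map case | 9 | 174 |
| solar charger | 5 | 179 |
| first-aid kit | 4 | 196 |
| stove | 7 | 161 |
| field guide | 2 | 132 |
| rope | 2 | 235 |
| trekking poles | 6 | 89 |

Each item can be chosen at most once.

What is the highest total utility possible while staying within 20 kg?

903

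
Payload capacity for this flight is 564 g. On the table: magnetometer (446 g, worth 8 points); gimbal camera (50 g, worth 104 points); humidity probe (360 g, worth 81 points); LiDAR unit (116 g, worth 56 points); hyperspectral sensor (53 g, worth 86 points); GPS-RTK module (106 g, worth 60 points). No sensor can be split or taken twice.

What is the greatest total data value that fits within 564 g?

306

Best packing: gimbal camera + LiDAR unit + hyperspectral sensor + GPS-RTK module — 325 g, 306 total.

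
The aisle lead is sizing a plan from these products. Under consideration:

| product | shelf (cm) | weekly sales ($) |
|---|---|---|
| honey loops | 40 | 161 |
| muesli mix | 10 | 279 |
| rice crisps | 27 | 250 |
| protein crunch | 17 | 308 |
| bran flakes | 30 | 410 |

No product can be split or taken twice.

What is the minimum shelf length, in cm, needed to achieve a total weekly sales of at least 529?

Need the lightest bundle worth ≥ 529.
Taking muesli mix + protein crunch gives 587 (≥ 529) for 27 cm.
Below 27 cm the best achievable stays under 529.

27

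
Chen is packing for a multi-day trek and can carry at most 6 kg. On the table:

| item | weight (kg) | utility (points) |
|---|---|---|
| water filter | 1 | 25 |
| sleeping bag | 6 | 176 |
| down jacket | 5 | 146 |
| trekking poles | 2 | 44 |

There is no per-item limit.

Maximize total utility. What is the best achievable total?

176

The ratio ordering already packs tightly: sleeping bag, 6 kg, 176.
No other feasible combination exceeds 176.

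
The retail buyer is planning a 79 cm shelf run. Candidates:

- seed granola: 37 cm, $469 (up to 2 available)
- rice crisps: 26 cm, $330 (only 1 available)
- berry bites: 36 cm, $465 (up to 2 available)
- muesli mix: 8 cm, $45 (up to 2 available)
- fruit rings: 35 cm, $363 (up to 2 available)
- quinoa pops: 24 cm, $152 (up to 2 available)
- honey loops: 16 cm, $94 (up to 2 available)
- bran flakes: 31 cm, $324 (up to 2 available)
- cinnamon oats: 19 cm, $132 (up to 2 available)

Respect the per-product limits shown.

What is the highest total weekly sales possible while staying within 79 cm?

Filling by ratio: 2×berry bites for 930, with 7 cm left unused.
The 72 cm tied up in 2×berry bites is better spent on 2×seed granola — total rises to 938 (74 cm).
Every other selection either busts 79 cm or exceeds an availability limit or fails to beat 938.

938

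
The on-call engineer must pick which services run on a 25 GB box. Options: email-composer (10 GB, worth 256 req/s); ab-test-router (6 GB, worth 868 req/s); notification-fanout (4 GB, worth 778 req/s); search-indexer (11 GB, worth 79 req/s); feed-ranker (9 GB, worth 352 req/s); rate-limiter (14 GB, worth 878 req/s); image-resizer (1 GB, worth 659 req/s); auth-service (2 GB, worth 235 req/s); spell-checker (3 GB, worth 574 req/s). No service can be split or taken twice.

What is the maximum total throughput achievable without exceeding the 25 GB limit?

By throughput per GB: image-resizer 659.00, notification-fanout 194.50, spell-checker 191.33, ab-test-router 144.67 lead.
Taking ab-test-router + notification-fanout + feed-ranker + image-resizer + auth-service + spell-checker: 25 GB used, 3466 in throughput.
The closest alternative, ab-test-router + notification-fanout + feed-ranker + image-resizer + spell-checker, reaches only 3231.

3466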